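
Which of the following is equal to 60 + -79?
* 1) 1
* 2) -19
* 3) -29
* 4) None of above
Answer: 2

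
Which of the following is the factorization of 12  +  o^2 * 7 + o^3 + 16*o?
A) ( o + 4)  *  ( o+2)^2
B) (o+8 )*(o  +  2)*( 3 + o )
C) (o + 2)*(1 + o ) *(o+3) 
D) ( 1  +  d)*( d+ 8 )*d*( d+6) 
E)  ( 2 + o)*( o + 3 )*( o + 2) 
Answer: E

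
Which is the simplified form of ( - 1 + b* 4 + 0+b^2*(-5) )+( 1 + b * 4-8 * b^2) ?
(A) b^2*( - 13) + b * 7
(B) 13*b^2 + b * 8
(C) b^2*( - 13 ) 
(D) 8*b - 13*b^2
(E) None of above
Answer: D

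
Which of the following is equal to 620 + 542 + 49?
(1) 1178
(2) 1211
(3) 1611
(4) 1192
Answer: 2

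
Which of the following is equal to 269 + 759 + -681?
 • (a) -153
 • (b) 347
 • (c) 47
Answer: b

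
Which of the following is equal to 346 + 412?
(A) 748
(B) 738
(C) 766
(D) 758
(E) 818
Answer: D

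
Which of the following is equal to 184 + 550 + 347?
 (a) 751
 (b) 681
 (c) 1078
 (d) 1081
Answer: d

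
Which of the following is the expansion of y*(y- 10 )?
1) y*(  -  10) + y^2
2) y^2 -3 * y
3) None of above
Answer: 1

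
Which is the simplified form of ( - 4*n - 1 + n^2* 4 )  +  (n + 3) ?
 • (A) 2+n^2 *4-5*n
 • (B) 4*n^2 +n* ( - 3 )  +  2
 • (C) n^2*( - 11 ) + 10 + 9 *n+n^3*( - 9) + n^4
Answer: B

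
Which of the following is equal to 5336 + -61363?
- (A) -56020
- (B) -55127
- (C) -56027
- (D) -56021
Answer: C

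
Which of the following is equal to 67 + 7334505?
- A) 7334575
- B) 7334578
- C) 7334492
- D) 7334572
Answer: D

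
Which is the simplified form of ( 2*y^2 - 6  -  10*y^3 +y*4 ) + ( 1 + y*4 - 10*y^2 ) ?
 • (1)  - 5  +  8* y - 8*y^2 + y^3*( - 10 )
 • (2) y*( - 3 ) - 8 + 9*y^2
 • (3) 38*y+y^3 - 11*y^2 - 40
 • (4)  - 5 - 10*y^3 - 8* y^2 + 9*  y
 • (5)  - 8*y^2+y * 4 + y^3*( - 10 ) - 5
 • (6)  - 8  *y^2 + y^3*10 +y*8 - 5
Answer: 1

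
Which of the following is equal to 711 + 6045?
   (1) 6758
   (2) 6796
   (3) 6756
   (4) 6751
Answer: 3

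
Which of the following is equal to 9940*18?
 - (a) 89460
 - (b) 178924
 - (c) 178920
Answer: c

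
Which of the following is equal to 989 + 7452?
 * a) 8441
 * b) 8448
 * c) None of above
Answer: a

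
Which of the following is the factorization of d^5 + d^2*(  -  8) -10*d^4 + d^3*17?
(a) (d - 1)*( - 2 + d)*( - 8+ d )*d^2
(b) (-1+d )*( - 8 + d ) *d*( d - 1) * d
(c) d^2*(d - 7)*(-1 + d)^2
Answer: b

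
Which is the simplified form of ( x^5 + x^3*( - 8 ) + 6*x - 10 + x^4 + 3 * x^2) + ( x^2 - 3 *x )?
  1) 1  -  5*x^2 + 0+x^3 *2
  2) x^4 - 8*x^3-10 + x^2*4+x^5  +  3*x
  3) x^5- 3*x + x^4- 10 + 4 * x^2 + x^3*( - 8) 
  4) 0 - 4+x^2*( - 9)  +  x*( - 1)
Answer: 2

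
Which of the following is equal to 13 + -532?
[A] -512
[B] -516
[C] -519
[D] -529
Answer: C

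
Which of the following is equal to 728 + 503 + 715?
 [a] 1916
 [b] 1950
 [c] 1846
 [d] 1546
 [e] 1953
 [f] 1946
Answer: f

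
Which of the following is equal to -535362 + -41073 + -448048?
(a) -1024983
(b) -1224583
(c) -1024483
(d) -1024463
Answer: c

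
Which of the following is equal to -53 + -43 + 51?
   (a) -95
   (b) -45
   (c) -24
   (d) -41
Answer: b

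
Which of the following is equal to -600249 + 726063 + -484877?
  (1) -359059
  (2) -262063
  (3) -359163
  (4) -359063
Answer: 4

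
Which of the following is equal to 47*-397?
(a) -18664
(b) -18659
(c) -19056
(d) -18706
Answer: b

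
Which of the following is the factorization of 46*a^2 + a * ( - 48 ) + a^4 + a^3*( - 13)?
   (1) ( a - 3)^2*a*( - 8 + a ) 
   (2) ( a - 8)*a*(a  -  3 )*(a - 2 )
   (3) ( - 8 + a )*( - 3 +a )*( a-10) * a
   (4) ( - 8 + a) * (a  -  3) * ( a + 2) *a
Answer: 2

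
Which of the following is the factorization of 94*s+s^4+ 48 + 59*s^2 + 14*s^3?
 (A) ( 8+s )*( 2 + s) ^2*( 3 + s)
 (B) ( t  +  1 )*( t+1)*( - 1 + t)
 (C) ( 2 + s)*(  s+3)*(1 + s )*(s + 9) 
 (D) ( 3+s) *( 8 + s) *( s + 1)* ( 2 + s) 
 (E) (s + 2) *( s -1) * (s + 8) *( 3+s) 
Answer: D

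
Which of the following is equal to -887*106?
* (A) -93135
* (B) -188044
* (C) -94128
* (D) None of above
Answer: D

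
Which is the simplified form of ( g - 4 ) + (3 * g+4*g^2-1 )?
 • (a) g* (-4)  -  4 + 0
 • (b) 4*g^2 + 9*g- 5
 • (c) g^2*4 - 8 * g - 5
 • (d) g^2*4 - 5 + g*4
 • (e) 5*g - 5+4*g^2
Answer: d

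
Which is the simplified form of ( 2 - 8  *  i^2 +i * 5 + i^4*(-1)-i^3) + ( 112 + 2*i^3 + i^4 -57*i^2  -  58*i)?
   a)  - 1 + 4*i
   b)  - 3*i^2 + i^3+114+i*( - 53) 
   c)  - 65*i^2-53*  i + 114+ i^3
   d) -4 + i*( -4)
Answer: c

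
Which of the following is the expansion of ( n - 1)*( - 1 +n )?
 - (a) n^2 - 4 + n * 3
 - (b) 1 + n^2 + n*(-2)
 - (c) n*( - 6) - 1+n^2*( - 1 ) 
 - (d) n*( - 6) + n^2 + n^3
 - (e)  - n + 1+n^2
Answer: b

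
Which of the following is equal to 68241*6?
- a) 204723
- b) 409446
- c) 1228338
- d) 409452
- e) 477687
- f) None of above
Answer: b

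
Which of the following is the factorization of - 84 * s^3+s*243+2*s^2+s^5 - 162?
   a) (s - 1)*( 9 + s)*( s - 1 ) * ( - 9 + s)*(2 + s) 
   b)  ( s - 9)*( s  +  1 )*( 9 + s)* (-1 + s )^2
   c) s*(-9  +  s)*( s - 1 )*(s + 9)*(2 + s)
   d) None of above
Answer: a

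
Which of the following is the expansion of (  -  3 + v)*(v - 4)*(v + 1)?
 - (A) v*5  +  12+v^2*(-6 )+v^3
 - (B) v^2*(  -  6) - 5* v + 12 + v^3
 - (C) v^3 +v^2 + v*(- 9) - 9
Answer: A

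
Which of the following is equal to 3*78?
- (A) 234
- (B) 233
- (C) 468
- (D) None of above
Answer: A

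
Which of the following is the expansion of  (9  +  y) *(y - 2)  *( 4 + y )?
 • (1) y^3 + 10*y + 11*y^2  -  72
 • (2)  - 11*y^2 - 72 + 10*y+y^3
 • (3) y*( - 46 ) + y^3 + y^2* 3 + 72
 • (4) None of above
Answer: 1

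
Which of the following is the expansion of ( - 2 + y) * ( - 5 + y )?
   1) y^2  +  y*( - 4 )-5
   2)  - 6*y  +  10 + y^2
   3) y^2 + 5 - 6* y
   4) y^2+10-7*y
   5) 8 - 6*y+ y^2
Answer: 4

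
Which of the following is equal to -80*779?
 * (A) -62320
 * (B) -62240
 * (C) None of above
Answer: A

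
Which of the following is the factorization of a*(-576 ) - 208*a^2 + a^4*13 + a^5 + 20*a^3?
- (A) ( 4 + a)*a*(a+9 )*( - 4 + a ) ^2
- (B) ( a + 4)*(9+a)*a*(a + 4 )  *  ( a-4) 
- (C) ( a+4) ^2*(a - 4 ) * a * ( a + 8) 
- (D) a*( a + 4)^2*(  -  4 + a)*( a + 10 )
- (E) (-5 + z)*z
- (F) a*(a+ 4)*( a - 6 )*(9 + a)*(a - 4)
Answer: B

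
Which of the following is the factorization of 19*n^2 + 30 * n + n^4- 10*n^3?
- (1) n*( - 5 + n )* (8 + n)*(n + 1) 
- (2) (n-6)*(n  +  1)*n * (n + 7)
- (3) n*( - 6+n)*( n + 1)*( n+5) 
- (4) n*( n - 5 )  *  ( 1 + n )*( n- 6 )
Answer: 4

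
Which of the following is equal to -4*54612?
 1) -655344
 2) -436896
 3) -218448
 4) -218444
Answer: 3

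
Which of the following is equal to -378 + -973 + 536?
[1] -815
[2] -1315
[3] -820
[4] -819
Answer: 1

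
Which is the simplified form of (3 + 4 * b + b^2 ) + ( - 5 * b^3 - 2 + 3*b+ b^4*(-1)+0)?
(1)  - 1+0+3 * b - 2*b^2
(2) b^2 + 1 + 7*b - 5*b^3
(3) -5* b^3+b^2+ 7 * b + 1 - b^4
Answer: 3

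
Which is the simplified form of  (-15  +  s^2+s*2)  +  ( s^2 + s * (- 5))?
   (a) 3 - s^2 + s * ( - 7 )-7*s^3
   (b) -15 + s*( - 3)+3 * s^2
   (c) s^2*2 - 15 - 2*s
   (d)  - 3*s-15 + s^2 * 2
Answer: d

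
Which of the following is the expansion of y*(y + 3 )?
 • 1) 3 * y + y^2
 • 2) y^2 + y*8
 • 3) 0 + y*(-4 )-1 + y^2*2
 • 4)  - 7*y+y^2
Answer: 1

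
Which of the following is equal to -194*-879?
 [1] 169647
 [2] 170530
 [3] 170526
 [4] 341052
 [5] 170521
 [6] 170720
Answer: 3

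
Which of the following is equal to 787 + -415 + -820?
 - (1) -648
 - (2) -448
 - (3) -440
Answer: 2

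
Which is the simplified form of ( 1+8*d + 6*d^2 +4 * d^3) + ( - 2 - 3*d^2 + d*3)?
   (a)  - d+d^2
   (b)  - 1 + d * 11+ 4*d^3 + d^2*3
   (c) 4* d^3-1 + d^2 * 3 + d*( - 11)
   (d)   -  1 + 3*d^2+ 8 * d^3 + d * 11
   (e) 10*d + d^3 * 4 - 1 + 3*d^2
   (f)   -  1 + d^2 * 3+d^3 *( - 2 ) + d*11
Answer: b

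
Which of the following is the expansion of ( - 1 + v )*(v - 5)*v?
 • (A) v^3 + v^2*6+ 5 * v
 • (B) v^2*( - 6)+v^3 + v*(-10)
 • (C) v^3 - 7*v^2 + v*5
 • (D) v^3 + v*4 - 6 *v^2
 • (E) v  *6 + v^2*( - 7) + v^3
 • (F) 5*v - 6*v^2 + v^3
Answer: F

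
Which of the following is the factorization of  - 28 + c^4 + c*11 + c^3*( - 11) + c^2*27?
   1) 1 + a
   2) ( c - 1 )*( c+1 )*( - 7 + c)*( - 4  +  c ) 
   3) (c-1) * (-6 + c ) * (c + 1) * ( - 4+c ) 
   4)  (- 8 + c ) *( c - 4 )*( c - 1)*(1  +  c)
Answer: 2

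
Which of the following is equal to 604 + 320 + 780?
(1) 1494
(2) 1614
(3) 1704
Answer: 3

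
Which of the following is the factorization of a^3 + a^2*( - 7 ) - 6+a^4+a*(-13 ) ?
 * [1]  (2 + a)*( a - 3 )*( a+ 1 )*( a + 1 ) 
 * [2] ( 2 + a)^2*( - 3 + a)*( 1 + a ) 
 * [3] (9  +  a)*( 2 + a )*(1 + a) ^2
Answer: 1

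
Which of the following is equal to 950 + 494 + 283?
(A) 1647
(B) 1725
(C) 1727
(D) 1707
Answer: C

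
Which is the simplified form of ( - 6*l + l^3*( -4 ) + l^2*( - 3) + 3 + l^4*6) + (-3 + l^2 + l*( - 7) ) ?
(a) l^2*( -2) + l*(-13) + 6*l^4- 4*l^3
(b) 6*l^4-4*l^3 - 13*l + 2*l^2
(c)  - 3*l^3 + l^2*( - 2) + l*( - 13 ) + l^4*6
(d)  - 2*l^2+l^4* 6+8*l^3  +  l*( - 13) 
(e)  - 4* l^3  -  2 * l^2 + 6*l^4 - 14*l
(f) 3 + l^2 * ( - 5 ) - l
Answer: a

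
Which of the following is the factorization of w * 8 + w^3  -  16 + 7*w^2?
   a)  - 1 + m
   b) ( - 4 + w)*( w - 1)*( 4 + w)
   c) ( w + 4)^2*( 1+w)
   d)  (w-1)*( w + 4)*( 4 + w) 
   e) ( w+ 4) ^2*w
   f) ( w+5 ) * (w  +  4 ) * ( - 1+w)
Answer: d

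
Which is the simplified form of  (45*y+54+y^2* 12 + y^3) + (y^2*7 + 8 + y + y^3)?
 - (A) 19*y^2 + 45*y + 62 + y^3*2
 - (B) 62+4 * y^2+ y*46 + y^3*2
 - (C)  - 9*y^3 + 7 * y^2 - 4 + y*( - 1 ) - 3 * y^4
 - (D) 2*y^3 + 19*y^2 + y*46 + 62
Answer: D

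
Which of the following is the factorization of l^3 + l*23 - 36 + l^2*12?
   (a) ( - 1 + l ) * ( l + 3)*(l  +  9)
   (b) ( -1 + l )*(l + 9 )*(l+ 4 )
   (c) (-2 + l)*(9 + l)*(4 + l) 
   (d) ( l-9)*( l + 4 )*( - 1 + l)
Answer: b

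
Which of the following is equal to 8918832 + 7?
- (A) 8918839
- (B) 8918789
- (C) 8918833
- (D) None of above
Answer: A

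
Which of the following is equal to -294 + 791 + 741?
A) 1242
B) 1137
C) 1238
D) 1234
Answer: C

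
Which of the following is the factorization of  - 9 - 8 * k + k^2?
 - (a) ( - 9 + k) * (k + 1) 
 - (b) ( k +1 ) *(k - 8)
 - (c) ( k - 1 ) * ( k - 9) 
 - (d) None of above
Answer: a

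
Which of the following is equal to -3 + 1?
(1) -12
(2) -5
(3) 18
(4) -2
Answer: 4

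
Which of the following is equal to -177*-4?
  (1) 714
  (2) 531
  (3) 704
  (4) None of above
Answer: 4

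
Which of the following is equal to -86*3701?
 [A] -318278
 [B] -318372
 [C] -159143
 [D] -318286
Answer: D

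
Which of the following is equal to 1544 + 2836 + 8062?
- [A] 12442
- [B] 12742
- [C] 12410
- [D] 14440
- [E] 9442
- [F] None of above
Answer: A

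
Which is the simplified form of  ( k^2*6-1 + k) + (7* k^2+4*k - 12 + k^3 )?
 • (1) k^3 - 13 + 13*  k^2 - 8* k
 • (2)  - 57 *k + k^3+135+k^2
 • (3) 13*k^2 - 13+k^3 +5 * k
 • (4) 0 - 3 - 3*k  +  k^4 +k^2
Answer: 3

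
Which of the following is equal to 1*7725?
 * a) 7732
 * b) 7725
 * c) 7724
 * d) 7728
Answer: b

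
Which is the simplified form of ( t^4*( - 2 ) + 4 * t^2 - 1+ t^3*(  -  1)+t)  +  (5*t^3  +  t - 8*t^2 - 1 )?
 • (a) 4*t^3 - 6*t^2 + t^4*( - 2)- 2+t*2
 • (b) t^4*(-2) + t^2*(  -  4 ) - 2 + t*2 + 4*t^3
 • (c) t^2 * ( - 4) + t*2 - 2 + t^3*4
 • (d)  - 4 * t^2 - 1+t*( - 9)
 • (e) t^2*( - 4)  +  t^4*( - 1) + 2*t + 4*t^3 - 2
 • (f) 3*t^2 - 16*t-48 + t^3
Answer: b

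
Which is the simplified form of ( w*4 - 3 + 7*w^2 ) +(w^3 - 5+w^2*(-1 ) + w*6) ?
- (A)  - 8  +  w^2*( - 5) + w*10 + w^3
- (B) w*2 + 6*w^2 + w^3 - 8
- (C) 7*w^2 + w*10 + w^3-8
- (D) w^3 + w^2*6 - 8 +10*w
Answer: D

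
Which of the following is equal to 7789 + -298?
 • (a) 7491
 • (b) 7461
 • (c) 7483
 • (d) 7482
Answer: a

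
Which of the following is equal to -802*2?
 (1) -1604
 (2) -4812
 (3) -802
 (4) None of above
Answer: 1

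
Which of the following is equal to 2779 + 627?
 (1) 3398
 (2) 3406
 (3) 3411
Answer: 2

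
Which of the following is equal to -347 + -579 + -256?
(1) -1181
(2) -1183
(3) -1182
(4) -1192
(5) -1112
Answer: 3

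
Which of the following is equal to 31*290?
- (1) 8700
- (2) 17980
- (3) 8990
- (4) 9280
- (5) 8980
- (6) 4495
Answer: 3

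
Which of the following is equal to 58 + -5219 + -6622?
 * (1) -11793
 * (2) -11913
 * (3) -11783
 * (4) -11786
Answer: 3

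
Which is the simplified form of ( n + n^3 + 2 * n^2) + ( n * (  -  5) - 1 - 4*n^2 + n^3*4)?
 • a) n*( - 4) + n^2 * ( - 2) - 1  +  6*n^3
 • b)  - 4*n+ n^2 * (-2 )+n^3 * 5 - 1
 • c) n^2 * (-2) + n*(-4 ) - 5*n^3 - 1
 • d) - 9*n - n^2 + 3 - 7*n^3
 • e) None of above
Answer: b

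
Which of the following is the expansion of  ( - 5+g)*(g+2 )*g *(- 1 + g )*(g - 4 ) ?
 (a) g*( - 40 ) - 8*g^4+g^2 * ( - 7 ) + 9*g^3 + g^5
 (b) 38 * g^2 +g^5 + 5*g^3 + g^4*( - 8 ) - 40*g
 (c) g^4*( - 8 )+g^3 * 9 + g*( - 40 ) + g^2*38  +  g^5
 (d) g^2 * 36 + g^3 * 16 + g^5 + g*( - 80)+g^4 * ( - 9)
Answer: c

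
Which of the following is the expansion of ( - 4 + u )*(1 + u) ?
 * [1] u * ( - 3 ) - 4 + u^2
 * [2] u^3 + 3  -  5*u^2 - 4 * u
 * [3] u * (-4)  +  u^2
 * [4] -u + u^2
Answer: 1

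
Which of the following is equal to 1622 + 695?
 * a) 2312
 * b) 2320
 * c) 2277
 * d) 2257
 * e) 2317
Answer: e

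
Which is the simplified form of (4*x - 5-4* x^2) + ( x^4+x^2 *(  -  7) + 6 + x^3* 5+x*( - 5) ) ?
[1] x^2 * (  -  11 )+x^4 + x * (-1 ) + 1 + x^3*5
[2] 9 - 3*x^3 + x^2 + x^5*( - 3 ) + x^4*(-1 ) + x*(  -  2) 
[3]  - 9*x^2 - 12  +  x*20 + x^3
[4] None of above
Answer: 1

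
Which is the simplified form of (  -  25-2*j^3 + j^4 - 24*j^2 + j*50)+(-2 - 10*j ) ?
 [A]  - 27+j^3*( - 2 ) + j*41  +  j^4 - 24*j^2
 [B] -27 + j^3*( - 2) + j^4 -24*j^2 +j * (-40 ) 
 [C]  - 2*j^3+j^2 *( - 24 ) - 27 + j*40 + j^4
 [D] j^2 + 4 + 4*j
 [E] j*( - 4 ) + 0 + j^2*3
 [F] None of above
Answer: C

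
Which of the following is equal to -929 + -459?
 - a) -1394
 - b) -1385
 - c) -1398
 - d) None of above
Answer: d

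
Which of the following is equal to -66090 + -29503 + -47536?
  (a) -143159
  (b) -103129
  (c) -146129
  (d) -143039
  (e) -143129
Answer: e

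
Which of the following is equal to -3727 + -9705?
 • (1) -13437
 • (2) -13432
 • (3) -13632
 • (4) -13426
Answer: 2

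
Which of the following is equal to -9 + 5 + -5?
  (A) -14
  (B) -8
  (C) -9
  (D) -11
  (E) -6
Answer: C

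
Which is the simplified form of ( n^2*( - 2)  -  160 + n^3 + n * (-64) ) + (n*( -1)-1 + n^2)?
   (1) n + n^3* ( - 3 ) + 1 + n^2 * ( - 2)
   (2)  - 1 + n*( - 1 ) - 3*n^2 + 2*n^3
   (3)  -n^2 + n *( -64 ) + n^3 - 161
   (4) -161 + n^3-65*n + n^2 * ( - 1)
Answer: 4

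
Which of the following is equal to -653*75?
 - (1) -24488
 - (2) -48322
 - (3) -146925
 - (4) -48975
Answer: 4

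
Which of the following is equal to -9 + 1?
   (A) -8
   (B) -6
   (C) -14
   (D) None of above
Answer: A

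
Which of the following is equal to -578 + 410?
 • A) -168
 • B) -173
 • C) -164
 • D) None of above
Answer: A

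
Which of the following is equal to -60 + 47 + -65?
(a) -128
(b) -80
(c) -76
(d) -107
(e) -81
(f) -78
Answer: f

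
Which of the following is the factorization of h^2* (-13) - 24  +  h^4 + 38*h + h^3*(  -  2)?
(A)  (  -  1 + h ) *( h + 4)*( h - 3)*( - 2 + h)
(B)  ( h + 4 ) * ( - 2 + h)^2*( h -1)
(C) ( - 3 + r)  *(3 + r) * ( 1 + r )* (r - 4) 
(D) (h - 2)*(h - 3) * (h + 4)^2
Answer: A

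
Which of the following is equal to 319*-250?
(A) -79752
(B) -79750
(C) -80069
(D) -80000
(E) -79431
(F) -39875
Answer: B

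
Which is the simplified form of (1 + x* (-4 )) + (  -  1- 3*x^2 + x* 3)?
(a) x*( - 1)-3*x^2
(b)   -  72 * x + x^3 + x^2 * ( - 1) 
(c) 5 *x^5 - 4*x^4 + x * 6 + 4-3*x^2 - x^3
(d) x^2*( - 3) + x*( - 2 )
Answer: a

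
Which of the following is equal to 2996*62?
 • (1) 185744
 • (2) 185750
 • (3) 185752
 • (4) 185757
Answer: 3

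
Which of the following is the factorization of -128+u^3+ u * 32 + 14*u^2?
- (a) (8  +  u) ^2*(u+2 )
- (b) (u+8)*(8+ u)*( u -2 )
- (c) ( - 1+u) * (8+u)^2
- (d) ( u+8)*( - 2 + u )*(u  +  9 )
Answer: b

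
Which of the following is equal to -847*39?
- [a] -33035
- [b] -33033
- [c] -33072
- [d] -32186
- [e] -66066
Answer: b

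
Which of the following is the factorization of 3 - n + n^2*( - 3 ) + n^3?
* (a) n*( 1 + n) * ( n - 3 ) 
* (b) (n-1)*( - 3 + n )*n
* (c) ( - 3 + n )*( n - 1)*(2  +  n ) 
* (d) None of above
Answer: d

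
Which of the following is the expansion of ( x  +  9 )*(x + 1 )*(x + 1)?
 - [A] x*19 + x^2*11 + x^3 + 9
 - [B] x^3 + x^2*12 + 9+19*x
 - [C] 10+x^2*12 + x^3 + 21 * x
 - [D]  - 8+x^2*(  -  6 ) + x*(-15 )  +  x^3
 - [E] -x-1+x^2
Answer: A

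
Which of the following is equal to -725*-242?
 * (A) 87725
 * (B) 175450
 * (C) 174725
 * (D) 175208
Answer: B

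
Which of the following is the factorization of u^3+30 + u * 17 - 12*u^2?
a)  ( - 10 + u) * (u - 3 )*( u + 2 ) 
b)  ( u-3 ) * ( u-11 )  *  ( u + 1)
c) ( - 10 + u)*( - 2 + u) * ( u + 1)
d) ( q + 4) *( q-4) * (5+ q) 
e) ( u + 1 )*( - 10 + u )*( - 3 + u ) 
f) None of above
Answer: e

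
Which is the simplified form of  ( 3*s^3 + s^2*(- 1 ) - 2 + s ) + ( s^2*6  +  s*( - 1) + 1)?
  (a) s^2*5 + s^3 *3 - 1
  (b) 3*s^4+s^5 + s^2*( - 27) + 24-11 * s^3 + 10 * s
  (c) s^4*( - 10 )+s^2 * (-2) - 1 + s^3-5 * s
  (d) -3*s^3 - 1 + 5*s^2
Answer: a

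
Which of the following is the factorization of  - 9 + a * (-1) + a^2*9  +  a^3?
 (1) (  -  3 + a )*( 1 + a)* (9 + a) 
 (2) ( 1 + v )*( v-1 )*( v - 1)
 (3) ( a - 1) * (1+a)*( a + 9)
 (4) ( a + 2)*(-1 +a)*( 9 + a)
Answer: 3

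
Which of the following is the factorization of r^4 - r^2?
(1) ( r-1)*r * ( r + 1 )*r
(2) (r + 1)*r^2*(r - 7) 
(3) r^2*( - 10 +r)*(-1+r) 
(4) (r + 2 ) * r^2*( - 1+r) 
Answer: 1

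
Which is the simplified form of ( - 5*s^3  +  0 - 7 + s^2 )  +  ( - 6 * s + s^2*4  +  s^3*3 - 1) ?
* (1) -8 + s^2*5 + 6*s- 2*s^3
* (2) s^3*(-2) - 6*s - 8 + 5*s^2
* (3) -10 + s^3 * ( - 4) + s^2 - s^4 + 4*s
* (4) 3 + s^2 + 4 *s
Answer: 2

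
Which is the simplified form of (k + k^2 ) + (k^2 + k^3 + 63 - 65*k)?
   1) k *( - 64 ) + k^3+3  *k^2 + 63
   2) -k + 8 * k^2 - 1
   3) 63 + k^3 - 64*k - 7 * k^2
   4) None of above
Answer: 4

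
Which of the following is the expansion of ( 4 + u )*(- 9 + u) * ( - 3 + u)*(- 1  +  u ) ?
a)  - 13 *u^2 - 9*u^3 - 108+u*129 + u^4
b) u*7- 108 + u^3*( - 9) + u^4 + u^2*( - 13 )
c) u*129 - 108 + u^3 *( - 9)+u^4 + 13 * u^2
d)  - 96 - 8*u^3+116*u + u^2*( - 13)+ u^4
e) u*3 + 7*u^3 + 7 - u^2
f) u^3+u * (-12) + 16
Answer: a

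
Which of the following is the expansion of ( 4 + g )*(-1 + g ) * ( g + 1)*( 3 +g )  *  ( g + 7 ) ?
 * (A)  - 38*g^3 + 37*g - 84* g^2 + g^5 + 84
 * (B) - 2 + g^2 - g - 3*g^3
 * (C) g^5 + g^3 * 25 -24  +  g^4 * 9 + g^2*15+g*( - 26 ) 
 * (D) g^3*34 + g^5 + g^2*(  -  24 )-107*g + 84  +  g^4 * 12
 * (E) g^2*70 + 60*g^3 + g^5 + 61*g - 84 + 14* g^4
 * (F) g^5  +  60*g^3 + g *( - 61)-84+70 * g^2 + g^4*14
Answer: F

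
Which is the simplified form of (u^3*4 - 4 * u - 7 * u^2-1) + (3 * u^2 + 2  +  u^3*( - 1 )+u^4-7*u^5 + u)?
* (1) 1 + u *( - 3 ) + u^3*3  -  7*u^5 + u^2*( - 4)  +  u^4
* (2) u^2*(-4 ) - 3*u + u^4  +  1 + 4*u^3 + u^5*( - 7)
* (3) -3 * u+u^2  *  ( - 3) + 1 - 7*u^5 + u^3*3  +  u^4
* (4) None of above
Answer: 1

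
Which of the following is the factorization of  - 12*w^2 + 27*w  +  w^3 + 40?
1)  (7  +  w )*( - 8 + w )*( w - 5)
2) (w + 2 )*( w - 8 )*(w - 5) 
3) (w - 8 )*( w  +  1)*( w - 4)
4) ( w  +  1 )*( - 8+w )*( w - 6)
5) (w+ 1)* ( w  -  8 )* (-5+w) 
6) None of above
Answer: 5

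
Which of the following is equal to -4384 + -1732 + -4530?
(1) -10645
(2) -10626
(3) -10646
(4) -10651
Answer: 3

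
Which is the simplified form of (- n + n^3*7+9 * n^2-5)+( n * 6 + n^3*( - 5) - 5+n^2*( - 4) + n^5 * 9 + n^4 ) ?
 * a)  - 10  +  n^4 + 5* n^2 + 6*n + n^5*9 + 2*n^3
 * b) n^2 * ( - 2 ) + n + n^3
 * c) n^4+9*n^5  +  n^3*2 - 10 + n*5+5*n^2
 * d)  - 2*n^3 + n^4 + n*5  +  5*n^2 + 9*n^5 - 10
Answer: c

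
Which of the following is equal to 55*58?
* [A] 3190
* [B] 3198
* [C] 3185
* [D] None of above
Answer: A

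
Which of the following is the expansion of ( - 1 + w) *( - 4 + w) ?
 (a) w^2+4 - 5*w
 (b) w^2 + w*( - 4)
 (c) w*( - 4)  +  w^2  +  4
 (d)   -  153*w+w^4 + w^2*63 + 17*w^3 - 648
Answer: a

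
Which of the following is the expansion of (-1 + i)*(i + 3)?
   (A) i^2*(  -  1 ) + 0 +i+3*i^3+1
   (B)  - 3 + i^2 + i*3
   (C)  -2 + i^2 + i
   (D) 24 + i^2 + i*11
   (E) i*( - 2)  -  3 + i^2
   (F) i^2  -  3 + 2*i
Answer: F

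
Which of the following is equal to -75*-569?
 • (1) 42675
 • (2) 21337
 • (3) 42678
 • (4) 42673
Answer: 1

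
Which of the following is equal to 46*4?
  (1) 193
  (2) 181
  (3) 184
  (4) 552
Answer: 3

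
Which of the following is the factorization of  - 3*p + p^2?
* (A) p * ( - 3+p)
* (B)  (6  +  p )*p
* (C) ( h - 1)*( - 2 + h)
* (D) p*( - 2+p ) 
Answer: A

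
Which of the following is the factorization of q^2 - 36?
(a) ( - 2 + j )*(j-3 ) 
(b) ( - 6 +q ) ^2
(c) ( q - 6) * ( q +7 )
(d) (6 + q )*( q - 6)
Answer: d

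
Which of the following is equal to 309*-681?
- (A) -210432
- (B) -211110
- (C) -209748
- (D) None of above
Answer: D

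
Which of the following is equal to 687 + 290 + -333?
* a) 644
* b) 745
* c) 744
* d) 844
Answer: a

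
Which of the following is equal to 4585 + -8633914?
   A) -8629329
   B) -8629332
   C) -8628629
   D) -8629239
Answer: A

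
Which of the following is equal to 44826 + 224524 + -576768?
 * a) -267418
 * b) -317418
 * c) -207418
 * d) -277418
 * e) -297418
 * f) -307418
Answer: f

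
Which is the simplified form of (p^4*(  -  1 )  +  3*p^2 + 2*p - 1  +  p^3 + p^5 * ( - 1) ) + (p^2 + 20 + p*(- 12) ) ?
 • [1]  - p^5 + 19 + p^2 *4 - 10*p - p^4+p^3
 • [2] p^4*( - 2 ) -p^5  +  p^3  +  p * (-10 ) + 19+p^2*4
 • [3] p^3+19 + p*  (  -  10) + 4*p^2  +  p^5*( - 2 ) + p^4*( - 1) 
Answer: 1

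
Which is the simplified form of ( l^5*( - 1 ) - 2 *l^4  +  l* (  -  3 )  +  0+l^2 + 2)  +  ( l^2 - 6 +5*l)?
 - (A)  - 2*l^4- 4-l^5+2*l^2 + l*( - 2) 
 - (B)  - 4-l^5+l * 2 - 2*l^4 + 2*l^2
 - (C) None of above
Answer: B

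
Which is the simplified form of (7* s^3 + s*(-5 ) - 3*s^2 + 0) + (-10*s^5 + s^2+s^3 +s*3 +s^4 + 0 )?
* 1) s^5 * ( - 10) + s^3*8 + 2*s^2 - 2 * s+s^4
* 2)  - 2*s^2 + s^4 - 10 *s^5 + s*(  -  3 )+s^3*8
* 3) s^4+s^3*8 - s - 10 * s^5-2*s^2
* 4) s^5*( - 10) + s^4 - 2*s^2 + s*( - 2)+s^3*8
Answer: 4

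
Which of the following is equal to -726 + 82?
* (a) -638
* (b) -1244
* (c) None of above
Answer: c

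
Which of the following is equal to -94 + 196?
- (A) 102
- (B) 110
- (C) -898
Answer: A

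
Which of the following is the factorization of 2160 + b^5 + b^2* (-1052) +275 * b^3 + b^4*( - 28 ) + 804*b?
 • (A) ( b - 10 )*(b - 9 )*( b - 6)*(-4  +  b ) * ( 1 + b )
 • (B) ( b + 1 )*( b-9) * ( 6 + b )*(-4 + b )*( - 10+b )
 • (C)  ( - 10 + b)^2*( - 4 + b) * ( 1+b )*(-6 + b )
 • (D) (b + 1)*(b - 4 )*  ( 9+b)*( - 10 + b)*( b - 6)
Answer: A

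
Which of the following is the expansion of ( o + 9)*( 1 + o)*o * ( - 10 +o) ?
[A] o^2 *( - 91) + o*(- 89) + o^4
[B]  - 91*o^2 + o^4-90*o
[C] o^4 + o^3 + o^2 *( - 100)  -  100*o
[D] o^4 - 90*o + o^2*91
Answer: B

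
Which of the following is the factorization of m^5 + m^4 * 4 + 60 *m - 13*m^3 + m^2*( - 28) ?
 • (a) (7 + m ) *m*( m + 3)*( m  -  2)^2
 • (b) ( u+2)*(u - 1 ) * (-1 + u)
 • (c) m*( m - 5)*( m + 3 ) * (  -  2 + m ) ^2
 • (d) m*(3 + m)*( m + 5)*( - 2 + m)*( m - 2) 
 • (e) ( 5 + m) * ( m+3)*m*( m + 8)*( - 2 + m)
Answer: d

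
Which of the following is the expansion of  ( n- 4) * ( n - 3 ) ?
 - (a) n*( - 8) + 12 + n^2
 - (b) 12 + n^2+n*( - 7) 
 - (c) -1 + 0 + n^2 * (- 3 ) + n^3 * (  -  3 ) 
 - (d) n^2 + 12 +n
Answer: b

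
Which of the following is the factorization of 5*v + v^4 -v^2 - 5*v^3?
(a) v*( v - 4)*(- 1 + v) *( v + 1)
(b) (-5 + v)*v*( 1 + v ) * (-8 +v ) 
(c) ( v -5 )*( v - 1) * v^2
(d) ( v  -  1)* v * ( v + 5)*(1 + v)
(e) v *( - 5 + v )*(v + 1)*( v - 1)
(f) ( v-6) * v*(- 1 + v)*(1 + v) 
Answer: e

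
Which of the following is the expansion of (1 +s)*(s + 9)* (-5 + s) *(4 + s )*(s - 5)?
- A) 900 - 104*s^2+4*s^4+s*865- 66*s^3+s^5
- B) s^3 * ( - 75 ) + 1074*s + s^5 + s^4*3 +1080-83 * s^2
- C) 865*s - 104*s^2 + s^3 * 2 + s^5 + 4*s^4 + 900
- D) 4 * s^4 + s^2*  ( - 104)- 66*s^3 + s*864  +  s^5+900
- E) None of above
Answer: A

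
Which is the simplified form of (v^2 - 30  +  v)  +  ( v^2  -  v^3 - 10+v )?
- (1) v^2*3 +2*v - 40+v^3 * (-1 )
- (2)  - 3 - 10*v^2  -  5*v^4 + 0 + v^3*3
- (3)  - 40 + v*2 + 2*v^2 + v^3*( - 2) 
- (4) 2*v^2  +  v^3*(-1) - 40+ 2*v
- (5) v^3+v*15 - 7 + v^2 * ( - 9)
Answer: 4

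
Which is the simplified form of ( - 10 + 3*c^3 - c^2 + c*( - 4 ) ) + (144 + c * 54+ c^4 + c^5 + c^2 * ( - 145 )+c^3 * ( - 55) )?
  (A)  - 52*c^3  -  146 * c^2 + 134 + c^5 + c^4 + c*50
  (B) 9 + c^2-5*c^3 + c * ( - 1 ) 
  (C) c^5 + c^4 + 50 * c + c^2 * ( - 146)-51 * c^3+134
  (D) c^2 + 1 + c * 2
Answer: A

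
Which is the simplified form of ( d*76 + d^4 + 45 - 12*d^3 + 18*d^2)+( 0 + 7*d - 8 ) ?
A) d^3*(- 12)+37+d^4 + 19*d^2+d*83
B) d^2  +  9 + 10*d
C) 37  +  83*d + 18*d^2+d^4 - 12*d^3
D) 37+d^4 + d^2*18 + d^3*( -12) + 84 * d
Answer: C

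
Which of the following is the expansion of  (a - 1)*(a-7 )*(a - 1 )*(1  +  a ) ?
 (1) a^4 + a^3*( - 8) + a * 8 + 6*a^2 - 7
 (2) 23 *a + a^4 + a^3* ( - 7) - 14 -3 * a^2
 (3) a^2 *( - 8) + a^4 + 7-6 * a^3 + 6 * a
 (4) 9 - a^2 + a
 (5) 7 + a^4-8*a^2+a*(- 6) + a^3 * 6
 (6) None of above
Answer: 1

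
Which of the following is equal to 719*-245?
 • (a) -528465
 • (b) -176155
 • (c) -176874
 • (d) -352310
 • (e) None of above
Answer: b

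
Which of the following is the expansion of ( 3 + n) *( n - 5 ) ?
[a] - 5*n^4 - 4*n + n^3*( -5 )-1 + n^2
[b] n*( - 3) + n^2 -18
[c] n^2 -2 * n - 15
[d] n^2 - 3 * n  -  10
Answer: c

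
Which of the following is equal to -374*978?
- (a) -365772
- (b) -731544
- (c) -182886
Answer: a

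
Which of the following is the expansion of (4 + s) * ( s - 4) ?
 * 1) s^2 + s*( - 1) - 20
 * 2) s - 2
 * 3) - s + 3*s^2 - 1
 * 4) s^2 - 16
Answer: 4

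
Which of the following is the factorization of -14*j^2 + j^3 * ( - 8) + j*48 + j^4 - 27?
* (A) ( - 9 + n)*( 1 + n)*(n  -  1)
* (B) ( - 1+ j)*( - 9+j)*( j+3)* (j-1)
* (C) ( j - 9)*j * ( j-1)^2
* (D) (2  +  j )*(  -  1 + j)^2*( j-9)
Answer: B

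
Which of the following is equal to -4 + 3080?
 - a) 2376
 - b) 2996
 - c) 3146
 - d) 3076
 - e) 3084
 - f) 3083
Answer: d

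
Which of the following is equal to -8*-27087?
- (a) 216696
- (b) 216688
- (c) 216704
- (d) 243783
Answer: a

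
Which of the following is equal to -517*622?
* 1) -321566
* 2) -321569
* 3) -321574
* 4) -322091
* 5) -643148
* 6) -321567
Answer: 3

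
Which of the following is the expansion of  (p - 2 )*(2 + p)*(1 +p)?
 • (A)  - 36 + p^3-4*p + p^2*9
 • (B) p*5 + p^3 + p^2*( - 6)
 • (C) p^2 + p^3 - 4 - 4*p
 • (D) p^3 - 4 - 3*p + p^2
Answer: C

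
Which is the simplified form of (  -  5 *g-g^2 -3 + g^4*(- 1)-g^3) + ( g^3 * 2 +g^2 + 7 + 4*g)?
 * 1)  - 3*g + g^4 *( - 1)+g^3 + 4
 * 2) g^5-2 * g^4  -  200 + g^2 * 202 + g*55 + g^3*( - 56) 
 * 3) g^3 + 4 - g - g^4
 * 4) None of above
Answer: 3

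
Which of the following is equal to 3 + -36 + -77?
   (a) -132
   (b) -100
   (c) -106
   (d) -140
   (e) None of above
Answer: e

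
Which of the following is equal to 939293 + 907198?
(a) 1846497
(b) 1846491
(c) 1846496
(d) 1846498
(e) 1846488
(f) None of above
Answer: b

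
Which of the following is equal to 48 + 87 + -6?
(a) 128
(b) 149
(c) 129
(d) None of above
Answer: c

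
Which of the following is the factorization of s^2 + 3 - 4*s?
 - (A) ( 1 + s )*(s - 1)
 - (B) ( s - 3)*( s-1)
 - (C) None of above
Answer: B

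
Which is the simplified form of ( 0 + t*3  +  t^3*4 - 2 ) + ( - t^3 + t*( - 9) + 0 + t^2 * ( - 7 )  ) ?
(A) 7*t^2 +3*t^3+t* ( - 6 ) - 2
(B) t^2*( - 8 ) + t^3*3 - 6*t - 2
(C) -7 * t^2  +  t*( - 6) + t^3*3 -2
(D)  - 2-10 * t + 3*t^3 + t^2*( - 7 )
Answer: C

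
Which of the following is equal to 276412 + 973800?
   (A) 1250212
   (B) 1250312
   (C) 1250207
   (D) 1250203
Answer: A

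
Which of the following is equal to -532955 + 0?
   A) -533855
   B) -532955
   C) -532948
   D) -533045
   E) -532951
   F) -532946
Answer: B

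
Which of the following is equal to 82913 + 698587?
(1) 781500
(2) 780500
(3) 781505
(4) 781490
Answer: 1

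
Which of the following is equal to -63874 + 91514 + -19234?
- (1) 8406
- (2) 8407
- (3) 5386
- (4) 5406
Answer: 1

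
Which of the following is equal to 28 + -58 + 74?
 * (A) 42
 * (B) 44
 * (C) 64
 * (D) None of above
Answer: B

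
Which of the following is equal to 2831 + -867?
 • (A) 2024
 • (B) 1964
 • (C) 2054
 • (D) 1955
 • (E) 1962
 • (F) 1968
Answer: B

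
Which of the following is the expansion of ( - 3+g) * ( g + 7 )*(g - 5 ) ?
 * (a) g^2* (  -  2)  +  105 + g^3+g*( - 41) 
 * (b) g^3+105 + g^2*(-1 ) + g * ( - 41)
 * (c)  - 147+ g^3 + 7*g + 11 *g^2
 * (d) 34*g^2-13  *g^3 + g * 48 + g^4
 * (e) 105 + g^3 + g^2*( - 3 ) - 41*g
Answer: b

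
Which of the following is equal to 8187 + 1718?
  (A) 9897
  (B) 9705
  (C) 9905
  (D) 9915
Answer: C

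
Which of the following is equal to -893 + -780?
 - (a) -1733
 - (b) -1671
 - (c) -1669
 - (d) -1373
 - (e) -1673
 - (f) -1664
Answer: e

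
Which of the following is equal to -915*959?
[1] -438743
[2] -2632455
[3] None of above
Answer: 3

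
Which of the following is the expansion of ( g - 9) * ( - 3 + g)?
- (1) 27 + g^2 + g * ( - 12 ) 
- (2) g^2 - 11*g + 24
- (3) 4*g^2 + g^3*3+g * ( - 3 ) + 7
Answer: 1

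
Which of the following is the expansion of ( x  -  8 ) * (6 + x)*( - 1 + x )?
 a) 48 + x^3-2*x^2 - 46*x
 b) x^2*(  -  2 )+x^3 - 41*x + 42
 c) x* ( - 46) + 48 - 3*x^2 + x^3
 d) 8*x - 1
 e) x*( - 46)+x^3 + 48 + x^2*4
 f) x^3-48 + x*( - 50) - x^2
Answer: c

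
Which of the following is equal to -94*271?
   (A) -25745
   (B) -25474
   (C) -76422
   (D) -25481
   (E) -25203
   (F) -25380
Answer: B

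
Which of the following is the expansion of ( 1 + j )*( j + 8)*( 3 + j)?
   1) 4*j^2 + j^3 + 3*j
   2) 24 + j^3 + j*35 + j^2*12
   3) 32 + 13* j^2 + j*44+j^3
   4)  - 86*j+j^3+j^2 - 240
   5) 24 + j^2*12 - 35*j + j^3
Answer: 2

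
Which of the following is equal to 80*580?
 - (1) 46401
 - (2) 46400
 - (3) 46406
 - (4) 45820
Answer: 2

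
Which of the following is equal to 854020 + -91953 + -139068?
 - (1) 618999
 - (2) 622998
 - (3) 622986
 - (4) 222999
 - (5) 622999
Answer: 5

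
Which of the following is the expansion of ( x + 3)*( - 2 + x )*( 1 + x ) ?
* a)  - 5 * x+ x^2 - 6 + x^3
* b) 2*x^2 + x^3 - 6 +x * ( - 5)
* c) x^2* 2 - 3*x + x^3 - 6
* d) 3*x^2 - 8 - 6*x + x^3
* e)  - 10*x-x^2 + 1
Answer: b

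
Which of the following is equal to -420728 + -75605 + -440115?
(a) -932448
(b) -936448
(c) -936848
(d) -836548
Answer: b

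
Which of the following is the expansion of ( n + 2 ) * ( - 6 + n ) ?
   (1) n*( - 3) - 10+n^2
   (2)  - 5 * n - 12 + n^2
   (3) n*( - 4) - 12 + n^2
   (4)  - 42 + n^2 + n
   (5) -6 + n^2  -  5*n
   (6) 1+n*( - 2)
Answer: 3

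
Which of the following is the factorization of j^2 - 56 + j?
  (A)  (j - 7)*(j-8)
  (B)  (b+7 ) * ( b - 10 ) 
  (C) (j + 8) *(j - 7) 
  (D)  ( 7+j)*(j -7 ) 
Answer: C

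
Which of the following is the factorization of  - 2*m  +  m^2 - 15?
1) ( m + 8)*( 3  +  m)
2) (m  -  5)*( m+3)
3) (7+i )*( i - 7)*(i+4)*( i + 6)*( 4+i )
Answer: 2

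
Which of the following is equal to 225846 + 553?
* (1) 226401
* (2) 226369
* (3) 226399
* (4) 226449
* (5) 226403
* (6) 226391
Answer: 3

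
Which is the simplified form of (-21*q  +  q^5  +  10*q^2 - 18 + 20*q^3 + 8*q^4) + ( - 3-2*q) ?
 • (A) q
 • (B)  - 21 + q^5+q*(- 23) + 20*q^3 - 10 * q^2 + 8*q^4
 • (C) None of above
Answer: C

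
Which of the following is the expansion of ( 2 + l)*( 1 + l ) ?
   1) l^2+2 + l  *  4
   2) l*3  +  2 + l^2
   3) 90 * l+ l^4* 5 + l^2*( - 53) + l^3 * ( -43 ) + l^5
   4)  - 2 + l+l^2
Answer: 2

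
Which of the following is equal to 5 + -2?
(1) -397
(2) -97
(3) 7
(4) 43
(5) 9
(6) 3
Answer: 6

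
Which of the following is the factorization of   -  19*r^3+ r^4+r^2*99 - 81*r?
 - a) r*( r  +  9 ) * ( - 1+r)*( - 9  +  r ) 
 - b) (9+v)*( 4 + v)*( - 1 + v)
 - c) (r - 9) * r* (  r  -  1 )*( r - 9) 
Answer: c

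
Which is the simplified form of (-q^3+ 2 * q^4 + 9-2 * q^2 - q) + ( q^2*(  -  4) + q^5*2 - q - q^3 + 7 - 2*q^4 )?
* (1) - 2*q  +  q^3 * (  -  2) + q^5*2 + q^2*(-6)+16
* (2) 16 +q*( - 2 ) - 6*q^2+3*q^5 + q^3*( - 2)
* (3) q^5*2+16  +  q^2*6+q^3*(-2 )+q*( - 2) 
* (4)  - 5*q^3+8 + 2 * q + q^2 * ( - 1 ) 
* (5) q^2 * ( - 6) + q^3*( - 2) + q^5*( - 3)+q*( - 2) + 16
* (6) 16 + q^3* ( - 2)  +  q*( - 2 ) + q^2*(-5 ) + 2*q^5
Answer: 1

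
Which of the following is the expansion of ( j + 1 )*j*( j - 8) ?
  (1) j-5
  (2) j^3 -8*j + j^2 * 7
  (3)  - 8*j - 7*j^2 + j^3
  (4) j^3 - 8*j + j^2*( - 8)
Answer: 3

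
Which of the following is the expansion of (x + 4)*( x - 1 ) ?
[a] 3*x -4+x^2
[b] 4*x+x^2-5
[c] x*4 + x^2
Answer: a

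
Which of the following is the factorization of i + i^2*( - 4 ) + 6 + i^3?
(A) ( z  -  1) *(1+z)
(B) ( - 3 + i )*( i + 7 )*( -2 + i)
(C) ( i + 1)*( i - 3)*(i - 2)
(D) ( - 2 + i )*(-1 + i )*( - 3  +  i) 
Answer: C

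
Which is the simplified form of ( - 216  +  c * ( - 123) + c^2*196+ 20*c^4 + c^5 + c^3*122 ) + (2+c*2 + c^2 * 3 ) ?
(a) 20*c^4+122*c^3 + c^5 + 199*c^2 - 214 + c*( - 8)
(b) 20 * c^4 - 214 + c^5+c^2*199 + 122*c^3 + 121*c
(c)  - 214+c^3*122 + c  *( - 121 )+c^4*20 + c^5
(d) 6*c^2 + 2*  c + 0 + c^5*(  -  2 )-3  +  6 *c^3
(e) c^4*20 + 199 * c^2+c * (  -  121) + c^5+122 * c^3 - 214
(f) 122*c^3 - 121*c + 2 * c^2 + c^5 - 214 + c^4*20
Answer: e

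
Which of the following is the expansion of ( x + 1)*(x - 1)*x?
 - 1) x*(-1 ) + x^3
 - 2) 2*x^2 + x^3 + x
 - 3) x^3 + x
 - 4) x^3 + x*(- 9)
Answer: 1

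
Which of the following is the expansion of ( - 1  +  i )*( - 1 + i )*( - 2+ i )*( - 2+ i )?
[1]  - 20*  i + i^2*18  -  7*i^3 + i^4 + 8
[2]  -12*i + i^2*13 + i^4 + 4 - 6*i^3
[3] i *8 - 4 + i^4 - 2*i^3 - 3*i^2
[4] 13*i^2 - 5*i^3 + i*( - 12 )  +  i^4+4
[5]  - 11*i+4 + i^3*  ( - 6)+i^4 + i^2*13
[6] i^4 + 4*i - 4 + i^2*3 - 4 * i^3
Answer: 2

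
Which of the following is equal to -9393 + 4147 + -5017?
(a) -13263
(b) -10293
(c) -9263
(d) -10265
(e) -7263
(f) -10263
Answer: f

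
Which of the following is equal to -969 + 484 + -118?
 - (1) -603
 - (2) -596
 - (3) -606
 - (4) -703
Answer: 1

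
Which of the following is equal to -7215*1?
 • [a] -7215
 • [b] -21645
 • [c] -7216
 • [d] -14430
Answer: a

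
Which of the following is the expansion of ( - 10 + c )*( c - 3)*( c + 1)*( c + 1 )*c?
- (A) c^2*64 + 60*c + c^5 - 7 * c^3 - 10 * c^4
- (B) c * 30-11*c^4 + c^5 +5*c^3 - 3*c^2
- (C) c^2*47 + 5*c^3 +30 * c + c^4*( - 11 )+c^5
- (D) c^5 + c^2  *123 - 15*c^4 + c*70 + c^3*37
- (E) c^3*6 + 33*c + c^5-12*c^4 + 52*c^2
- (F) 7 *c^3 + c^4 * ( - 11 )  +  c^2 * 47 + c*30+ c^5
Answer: C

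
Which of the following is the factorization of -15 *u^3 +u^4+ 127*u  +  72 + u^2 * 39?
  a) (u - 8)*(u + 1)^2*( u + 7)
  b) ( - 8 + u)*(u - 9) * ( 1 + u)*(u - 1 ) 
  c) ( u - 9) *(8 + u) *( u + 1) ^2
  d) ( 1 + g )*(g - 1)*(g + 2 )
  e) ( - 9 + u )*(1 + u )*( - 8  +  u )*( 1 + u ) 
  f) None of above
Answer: e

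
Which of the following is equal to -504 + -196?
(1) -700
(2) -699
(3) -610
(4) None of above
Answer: 1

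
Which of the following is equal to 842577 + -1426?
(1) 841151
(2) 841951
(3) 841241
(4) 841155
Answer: 1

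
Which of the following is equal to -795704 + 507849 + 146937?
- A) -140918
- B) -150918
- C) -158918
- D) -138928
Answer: A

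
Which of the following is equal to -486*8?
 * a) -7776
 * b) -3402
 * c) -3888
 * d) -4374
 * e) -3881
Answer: c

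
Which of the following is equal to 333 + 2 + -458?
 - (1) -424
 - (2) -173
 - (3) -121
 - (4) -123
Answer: 4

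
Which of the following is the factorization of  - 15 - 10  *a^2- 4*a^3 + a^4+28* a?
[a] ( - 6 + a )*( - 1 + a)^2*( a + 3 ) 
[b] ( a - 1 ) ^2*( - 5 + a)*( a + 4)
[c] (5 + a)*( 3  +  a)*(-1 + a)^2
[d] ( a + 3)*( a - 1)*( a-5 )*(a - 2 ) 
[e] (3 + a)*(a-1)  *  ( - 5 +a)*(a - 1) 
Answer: e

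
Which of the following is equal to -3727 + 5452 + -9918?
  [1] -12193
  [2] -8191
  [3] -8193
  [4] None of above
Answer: 3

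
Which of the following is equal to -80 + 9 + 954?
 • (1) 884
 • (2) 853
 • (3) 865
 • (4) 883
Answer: 4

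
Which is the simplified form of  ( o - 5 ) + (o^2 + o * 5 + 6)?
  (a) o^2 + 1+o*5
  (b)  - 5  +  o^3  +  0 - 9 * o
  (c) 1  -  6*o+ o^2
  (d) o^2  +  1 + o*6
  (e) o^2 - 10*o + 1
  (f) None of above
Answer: d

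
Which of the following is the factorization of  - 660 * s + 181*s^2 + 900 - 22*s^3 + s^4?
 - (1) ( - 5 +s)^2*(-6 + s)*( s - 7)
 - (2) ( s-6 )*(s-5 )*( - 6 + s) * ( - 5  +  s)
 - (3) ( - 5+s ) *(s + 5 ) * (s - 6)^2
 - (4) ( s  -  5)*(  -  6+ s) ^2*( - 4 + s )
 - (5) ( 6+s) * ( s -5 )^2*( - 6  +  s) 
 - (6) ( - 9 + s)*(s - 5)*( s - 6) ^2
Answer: 2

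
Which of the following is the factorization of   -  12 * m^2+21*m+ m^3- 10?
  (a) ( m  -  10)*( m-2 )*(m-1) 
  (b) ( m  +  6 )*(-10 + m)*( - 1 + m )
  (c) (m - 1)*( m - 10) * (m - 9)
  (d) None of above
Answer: d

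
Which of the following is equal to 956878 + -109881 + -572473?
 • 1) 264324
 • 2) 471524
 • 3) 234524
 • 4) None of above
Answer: 4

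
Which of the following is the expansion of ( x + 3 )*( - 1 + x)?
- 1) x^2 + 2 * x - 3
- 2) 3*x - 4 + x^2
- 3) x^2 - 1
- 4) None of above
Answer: 1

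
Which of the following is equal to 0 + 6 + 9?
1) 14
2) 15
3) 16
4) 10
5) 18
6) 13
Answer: 2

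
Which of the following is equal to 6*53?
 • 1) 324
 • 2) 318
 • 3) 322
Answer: 2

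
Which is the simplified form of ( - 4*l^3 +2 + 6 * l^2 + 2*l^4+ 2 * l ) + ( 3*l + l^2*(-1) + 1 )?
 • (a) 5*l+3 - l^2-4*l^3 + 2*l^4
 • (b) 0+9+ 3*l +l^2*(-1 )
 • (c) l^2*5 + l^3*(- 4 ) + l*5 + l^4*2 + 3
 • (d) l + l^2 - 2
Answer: c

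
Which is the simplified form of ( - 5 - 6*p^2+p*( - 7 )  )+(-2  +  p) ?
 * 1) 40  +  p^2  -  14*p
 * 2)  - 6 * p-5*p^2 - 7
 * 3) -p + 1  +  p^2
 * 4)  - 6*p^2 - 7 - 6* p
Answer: 4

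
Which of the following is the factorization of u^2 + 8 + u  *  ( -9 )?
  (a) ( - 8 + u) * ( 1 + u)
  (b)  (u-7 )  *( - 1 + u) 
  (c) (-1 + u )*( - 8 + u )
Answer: c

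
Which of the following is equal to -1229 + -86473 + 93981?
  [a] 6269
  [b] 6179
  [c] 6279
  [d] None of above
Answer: c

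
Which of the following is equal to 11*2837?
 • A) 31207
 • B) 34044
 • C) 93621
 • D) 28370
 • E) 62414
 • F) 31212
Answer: A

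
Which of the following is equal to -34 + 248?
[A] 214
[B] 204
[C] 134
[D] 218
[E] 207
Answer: A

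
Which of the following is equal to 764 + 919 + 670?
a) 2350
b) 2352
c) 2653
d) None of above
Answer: d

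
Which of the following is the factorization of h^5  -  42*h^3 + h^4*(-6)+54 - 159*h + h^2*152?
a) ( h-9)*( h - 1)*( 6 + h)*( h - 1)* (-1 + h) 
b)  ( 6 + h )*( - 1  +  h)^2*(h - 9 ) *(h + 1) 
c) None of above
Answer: a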